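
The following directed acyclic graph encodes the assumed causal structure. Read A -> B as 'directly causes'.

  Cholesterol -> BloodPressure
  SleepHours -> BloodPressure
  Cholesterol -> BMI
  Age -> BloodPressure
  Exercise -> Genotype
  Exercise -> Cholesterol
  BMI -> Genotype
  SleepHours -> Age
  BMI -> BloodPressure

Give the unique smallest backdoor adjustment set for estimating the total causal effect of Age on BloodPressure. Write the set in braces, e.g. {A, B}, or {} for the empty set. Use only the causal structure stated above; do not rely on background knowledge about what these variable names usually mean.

{SleepHours}

Variables eligible for adjustment (non-descendants of Age, excluding Age and BloodPressure): {BMI, Cholesterol, Exercise, Genotype, SleepHours}.
Backdoor paths from Age to BloodPressure:
  P1: Age <- SleepHours -> BloodPressure
The empty set is not sufficient: P1 (Age <- SleepHours -> BloodPressure) has no collider blocking it and no conditioned non-collider, so it is open.
Try {SleepHours}:
  P1: blocked at fork node SleepHours ∈ conditioning set.
{SleepHours} contains no descendant of Age and blocks every backdoor path.
No other singleton works — e.g. {Exercise} leaves P1 open — so {SleepHours} is the unique smallest valid adjustment set.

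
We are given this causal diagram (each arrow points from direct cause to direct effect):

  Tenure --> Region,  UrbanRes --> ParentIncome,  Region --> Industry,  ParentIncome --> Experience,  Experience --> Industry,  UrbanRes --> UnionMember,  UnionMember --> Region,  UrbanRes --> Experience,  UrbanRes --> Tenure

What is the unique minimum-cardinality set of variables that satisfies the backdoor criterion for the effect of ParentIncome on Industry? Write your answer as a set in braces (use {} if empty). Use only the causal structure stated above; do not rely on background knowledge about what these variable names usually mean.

{UrbanRes}

Variables eligible for adjustment (non-descendants of ParentIncome, excluding ParentIncome and Industry): {Region, Tenure, UnionMember, UrbanRes}.
Backdoor paths from ParentIncome to Industry:
  P1: ParentIncome <- UrbanRes -> Tenure -> Region -> Industry
  P2: ParentIncome <- UrbanRes -> Experience -> Industry
  P3: ParentIncome <- UrbanRes -> UnionMember -> Region -> Industry
The empty set is not sufficient: P1 (ParentIncome <- UrbanRes -> Tenure -> Region -> Industry) has no collider blocking it and no conditioned non-collider, so it is open.
Try {UrbanRes}:
  P1: blocked at fork node UrbanRes ∈ conditioning set.
  P2: blocked at fork node UrbanRes ∈ conditioning set.
  P3: blocked at fork node UrbanRes ∈ conditioning set.
{UrbanRes} contains no descendant of ParentIncome and blocks every backdoor path.
No other singleton works — e.g. {Tenure} leaves P2 open — so {UrbanRes} is the unique smallest valid adjustment set.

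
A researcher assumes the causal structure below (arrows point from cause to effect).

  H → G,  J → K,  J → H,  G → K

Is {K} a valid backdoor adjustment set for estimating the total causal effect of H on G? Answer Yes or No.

Backdoor paths from H to G (paths whose first edge points into H):
  P1: H <- J -> K <- G
Condition 1 (no descendant of H in the set): FAILS — K is a descendant of H.
Condition 2 (every backdoor path blocked by {K}):
  P1: open — collider(s) K are conditioned on (or have a conditioned descendant) and no non-collider on the path is in the set.
{K} does not satisfy the backdoor criterion.

No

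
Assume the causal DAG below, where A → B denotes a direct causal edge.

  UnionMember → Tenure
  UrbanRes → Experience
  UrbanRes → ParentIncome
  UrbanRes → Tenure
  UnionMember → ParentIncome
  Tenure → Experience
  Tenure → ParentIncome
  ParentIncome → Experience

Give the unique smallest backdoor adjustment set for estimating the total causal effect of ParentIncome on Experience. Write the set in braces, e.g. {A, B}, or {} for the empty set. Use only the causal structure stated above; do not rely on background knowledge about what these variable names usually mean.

{Tenure, UrbanRes}

Variables eligible for adjustment (non-descendants of ParentIncome, excluding ParentIncome and Experience): {Tenure, UnionMember, UrbanRes}.
Backdoor paths from ParentIncome to Experience:
  P1: ParentIncome <- UrbanRes -> Tenure -> Experience
  P2: ParentIncome <- UrbanRes -> Experience
  P3: ParentIncome <- UnionMember -> Tenure <- UrbanRes -> Experience
  P4: ParentIncome <- UnionMember -> Tenure -> Experience
  P5: ParentIncome <- Tenure <- UrbanRes -> Experience
  P6: ParentIncome <- Tenure -> Experience
The empty set is not sufficient: P1 (ParentIncome <- UrbanRes -> Tenure -> Experience) has no collider blocking it and no conditioned non-collider, so it is open.
Try {Tenure, UrbanRes}:
  P1: blocked at fork node UrbanRes ∈ conditioning set.
  P2: blocked at fork node UrbanRes ∈ conditioning set.
  P3: blocked at fork node UrbanRes ∈ conditioning set.
  P4: blocked at chain node Tenure ∈ conditioning set.
  P5: blocked at chain node Tenure ∈ conditioning set.
  P6: blocked at fork node Tenure ∈ conditioning set.
{Tenure, UrbanRes} contains no descendant of ParentIncome and blocks every backdoor path.
Every element of {Tenure, UrbanRes} is needed (dropping Tenure leaves P4 open; dropping UrbanRes leaves P2 open), so no proper subset is valid.
Among all size-2 subsets of the eligible variables, only {Tenure, UrbanRes} blocks every backdoor path, so it is the unique smallest valid adjustment set.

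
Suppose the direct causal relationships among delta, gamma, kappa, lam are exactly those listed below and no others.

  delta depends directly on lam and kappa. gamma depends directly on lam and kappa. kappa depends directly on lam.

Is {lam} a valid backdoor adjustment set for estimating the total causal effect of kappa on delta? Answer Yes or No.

Backdoor paths from kappa to delta (paths whose first edge points into kappa):
  P1: kappa <- lam -> delta
Condition 1 (no descendant of kappa in the set): holds — descendants of kappa are {delta, gamma}; none are in {lam}.
Condition 2 (every backdoor path blocked by {lam}):
  P1: blocked at fork node lam ∈ conditioning set.
{lam} satisfies the backdoor criterion.

Yes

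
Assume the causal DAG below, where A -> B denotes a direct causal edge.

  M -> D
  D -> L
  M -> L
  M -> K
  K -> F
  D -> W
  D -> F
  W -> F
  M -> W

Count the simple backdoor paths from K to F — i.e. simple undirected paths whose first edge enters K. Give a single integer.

A backdoor path from K to F is any simple undirected path whose first edge points into K (i.e. leaves K via a parent).
Parents of K: {M}.
Enumerating:
  P1: K <- M -> D -> W -> F
  P2: K <- M -> D -> F
  P3: K <- M -> W <- D -> F
  P4: K <- M -> W -> F
  P5: K <- M -> L <- D -> W -> F
  P6: K <- M -> L <- D -> F
That exhausts the simple backdoor paths. Count: 6.

6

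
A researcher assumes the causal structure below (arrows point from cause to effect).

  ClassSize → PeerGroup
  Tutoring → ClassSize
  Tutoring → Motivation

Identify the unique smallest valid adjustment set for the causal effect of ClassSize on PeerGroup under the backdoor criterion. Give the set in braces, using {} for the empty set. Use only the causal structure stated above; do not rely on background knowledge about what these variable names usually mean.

Variables eligible for adjustment (non-descendants of ClassSize, excluding ClassSize and PeerGroup): {Motivation, Tutoring}.
Backdoor paths from ClassSize to PeerGroup:
  (none)
With no backdoor paths the empty set already satisfies the criterion, and it is trivially minimal.

{}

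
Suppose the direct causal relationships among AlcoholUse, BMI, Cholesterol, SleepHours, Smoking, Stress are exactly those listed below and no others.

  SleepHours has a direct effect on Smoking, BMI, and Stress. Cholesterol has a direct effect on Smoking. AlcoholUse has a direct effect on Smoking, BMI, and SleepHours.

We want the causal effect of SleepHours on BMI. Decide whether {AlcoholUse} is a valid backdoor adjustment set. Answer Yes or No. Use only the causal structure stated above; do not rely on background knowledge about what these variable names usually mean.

Backdoor paths from SleepHours to BMI (paths whose first edge points into SleepHours):
  P1: SleepHours <- AlcoholUse -> BMI
Condition 1 (no descendant of SleepHours in the set): holds — descendants of SleepHours are {BMI, Smoking, Stress}; none are in {AlcoholUse}.
Condition 2 (every backdoor path blocked by {AlcoholUse}):
  P1: blocked at fork node AlcoholUse ∈ conditioning set.
{AlcoholUse} satisfies the backdoor criterion.

Yes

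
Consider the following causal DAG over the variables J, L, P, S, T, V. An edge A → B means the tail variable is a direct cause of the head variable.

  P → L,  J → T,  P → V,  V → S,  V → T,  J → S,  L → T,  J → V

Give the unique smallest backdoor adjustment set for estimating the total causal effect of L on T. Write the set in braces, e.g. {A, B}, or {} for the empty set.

Variables eligible for adjustment (non-descendants of L, excluding L and T): {J, P, S, V}.
Backdoor paths from L to T:
  P1: L <- P -> V <- J -> T
  P2: L <- P -> V -> S <- J -> T
  P3: L <- P -> V -> T
The empty set is not sufficient: P3 (L <- P -> V -> T) has no collider blocking it and no conditioned non-collider, so it is open.
Try {P}:
  P1: blocked at fork node P ∈ conditioning set.
  P2: blocked at fork node P ∈ conditioning set.
  P3: blocked at fork node P ∈ conditioning set.
{P} contains no descendant of L and blocks every backdoor path.
No other singleton works — e.g. {J} leaves P3 open — so {P} is the unique smallest valid adjustment set.

{P}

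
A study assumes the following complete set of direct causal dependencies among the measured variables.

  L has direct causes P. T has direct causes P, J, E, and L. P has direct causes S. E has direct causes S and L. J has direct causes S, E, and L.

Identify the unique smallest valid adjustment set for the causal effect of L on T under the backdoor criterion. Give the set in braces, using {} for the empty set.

Variables eligible for adjustment (non-descendants of L, excluding L and T): {P, S}.
Backdoor paths from L to T:
  P1: L <- P <- S -> E -> J -> T
  P2: L <- P <- S -> E -> T
  P3: L <- P <- S -> J <- E -> T
  P4: L <- P <- S -> J -> T
  P5: L <- P -> T
The empty set is not sufficient: P1 (L <- P <- S -> E -> J -> T) has no collider blocking it and no conditioned non-collider, so it is open.
Try {P}:
  P1: blocked at chain node P ∈ conditioning set.
  P2: blocked at chain node P ∈ conditioning set.
  P3: blocked at chain node P ∈ conditioning set.
  P4: blocked at chain node P ∈ conditioning set.
  P5: blocked at fork node P ∈ conditioning set.
{P} contains no descendant of L and blocks every backdoor path.
No other singleton works — e.g. {S} leaves P5 open — so {P} is the unique smallest valid adjustment set.

{P}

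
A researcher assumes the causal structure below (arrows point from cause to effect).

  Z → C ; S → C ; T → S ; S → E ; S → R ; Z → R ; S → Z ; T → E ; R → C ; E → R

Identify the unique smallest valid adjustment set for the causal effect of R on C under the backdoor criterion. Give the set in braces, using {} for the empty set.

{S, Z}

Variables eligible for adjustment (non-descendants of R, excluding R and C): {E, S, T, Z}.
Backdoor paths from R to C:
  P1: R <- S -> Z -> C
  P2: R <- S -> C
  P3: R <- E <- T -> S -> Z -> C
  P4: R <- E <- T -> S -> C
  P5: R <- E <- S -> Z -> C
  P6: R <- E <- S -> C
  P7: R <- Z <- S -> C
  P8: R <- Z -> C
The empty set is not sufficient: P1 (R <- S -> Z -> C) has no collider blocking it and no conditioned non-collider, so it is open.
Try {S, Z}:
  P1: blocked at fork node S ∈ conditioning set.
  P2: blocked at fork node S ∈ conditioning set.
  P3: blocked at chain node S ∈ conditioning set.
  P4: blocked at chain node S ∈ conditioning set.
  P5: blocked at fork node S ∈ conditioning set.
  P6: blocked at fork node S ∈ conditioning set.
  P7: blocked at chain node Z ∈ conditioning set.
  P8: blocked at fork node Z ∈ conditioning set.
{S, Z} contains no descendant of R and blocks every backdoor path.
Every element of {S, Z} is needed (dropping S leaves P2 open; dropping Z leaves P8 open), so no proper subset is valid.
Among all size-2 subsets of the eligible variables, only {S, Z} blocks every backdoor path, so it is the unique smallest valid adjustment set.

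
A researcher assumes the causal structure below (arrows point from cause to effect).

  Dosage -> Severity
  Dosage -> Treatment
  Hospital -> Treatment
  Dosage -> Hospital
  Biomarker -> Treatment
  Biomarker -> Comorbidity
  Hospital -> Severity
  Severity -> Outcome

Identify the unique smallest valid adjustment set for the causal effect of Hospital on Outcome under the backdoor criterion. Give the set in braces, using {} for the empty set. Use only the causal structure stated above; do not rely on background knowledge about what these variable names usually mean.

{Dosage}

Variables eligible for adjustment (non-descendants of Hospital, excluding Hospital and Outcome): {Biomarker, Comorbidity, Dosage}.
Backdoor paths from Hospital to Outcome:
  P1: Hospital <- Dosage -> Severity -> Outcome
The empty set is not sufficient: P1 (Hospital <- Dosage -> Severity -> Outcome) has no collider blocking it and no conditioned non-collider, so it is open.
Try {Dosage}:
  P1: blocked at fork node Dosage ∈ conditioning set.
{Dosage} contains no descendant of Hospital and blocks every backdoor path.
No other singleton works — e.g. {Biomarker} leaves P1 open — so {Dosage} is the unique smallest valid adjustment set.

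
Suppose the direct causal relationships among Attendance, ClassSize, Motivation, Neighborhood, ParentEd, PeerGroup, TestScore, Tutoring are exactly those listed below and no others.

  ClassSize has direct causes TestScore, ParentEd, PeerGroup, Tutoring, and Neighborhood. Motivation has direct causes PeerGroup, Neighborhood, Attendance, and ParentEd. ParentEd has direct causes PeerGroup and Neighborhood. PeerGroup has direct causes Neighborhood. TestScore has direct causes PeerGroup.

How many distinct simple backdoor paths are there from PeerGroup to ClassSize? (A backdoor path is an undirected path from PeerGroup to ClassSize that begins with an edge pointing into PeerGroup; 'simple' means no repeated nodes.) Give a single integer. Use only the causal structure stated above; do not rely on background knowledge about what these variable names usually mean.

3

A backdoor path from PeerGroup to ClassSize is any simple undirected path whose first edge points into PeerGroup (i.e. leaves PeerGroup via a parent).
Parents of PeerGroup: {Neighborhood}.
Enumerating:
  P1: PeerGroup <- Neighborhood -> ParentEd -> ClassSize
  P2: PeerGroup <- Neighborhood -> ClassSize
  P3: PeerGroup <- Neighborhood -> Motivation <- ParentEd -> ClassSize
That exhausts the simple backdoor paths. Count: 3.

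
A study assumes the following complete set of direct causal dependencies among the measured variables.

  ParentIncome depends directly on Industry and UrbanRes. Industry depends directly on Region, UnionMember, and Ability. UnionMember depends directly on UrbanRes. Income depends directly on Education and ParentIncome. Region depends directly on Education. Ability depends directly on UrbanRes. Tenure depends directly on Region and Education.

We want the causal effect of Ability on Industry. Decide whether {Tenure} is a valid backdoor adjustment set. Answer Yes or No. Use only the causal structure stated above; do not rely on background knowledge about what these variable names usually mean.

No

Backdoor paths from Ability to Industry (paths whose first edge points into Ability):
  P1: Ability <- UrbanRes -> UnionMember -> Industry
  P2: Ability <- UrbanRes -> ParentIncome <- Industry
  P3: Ability <- UrbanRes -> ParentIncome -> Income <- Education -> Region -> Industry
  P4: Ability <- UrbanRes -> ParentIncome -> Income <- Education -> Tenure <- Region -> Industry
Condition 1 (no descendant of Ability in the set): holds — descendants of Ability are {Income, Industry, ParentIncome}; none are in {Tenure}.
Condition 2 (every backdoor path blocked by {Tenure}):
  P1: open — no interior node is in the conditioning set.
  P2: blocked at collider ParentIncome (neither it nor any descendant is in the conditioning set).
  P3: blocked at collider Income (neither it nor any descendant is in the conditioning set).
  P4: blocked at collider Income (neither it nor any descendant is in the conditioning set).
{Tenure} does not satisfy the backdoor criterion.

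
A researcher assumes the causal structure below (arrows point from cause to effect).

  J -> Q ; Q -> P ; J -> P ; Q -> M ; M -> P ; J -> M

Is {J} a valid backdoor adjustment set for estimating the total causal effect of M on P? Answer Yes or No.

No

Backdoor paths from M to P (paths whose first edge points into M):
  P1: M <- J -> Q -> P
  P2: M <- J -> P
  P3: M <- Q <- J -> P
  P4: M <- Q -> P
Condition 1 (no descendant of M in the set): holds — descendants of M are {P}; none are in {J}.
Condition 2 (every backdoor path blocked by {J}):
  P1: blocked at fork node J ∈ conditioning set.
  P2: blocked at fork node J ∈ conditioning set.
  P3: blocked at fork node J ∈ conditioning set.
  P4: open — no interior node is in the conditioning set.
{J} does not satisfy the backdoor criterion.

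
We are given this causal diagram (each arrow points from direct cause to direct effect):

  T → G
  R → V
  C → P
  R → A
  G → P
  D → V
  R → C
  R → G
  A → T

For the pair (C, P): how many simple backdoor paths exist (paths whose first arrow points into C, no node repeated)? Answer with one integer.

2

A backdoor path from C to P is any simple undirected path whose first edge points into C (i.e. leaves C via a parent).
Parents of C: {R}.
Enumerating:
  P1: C <- R -> A -> T -> G -> P
  P2: C <- R -> G -> P
That exhausts the simple backdoor paths. Count: 2.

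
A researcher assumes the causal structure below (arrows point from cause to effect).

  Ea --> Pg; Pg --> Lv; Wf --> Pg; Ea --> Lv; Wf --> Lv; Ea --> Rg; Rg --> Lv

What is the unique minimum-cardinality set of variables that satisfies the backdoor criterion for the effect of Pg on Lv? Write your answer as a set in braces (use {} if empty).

{Ea, Wf}

Variables eligible for adjustment (non-descendants of Pg, excluding Pg and Lv): {Ea, Rg, Wf}.
Backdoor paths from Pg to Lv:
  P1: Pg <- Ea -> Rg -> Lv
  P2: Pg <- Ea -> Lv
  P3: Pg <- Wf -> Lv
The empty set is not sufficient: P1 (Pg <- Ea -> Rg -> Lv) has no collider blocking it and no conditioned non-collider, so it is open.
Try {Ea, Wf}:
  P1: blocked at fork node Ea ∈ conditioning set.
  P2: blocked at fork node Ea ∈ conditioning set.
  P3: blocked at fork node Wf ∈ conditioning set.
{Ea, Wf} contains no descendant of Pg and blocks every backdoor path.
Every element of {Ea, Wf} is needed (dropping Ea leaves P1 open; dropping Wf leaves P3 open), so no proper subset is valid.
Among all size-2 subsets of the eligible variables, only {Ea, Wf} blocks every backdoor path, so it is the unique smallest valid adjustment set.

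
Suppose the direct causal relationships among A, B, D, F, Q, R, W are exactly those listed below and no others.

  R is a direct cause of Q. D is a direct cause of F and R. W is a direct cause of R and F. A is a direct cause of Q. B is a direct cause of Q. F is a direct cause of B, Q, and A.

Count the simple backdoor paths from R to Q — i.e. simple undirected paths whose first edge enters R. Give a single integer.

A backdoor path from R to Q is any simple undirected path whose first edge points into R (i.e. leaves R via a parent).
Parents of R: {D, W}.
Enumerating:
  P1: R <- W -> F -> A -> Q
  P2: R <- W -> F -> B -> Q
  P3: R <- W -> F -> Q
  P4: R <- D -> F -> A -> Q
  P5: R <- D -> F -> B -> Q
  P6: R <- D -> F -> Q
That exhausts the simple backdoor paths. Count: 6.

6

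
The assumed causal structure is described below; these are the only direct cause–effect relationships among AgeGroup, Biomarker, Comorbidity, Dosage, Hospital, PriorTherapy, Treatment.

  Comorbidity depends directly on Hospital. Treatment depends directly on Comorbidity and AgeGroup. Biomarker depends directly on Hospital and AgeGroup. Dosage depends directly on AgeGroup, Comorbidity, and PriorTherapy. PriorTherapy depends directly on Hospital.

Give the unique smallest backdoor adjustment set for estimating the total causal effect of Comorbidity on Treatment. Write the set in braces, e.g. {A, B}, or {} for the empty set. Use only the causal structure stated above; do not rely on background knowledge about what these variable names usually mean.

Variables eligible for adjustment (non-descendants of Comorbidity, excluding Comorbidity and Treatment): {AgeGroup, Biomarker, Hospital, PriorTherapy}.
Backdoor paths from Comorbidity to Treatment:
  P1: Comorbidity <- Hospital -> PriorTherapy -> Dosage <- AgeGroup -> Treatment
  P2: Comorbidity <- Hospital -> Biomarker <- AgeGroup -> Treatment
Each backdoor path contains an unconditioned collider, so every path is already blocked with the empty conditioning set:
  P1: blocked at collider Dosage (neither it nor any descendant is in the conditioning set).
  P2: blocked at collider Biomarker (neither it nor any descendant is in the conditioning set).
The empty set is therefore the unique smallest valid set.

{}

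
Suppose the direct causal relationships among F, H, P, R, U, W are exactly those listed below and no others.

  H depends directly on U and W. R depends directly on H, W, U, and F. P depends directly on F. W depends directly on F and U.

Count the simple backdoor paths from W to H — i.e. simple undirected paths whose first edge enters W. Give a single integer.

4

A backdoor path from W to H is any simple undirected path whose first edge points into W (i.e. leaves W via a parent).
Parents of W: {F, U}.
Enumerating:
  P1: W <- U -> H
  P2: W <- U -> R <- H
  P3: W <- F -> R <- U -> H
  P4: W <- F -> R <- H
That exhausts the simple backdoor paths. Count: 4.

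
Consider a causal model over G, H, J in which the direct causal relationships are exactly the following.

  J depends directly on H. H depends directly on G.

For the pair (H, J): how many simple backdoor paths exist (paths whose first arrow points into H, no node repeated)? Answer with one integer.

A backdoor path from H to J is any simple undirected path whose first edge points into H (i.e. leaves H via a parent).
Parents of H: {G}.
No simple path from any parent of H reaches J without revisiting H, so there are no backdoor paths.

0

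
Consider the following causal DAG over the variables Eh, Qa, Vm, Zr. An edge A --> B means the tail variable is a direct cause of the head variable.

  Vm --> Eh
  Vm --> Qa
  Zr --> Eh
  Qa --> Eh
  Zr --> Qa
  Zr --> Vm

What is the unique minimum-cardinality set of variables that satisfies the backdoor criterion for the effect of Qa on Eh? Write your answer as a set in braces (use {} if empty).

{Vm, Zr}

Variables eligible for adjustment (non-descendants of Qa, excluding Qa and Eh): {Vm, Zr}.
Backdoor paths from Qa to Eh:
  P1: Qa <- Zr -> Vm -> Eh
  P2: Qa <- Zr -> Eh
  P3: Qa <- Vm <- Zr -> Eh
  P4: Qa <- Vm -> Eh
The empty set is not sufficient: P1 (Qa <- Zr -> Vm -> Eh) has no collider blocking it and no conditioned non-collider, so it is open.
Try {Vm, Zr}:
  P1: blocked at fork node Zr ∈ conditioning set.
  P2: blocked at fork node Zr ∈ conditioning set.
  P3: blocked at chain node Vm ∈ conditioning set.
  P4: blocked at fork node Vm ∈ conditioning set.
{Vm, Zr} contains no descendant of Qa and blocks every backdoor path.
Every element of {Vm, Zr} is needed (dropping Vm leaves P4 open; dropping Zr leaves P2 open), so no proper subset is valid.
Among all size-2 subsets of the eligible variables, only {Vm, Zr} blocks every backdoor path, so it is the unique smallest valid adjustment set.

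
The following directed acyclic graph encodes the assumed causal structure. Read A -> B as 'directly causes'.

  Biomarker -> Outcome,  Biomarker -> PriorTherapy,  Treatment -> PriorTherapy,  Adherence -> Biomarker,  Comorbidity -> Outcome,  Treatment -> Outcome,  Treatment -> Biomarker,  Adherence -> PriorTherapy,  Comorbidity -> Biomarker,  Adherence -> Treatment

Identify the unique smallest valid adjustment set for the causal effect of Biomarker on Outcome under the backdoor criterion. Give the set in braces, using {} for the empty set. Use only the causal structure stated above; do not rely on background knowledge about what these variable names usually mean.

Variables eligible for adjustment (non-descendants of Biomarker, excluding Biomarker and Outcome): {Adherence, Comorbidity, Treatment}.
Backdoor paths from Biomarker to Outcome:
  P1: Biomarker <- Adherence -> Treatment -> Outcome
  P2: Biomarker <- Adherence -> PriorTherapy <- Treatment -> Outcome
  P3: Biomarker <- Treatment -> Outcome
  P4: Biomarker <- Comorbidity -> Outcome
The empty set is not sufficient: P1 (Biomarker <- Adherence -> Treatment -> Outcome) has no collider blocking it and no conditioned non-collider, so it is open.
Try {Comorbidity, Treatment}:
  P1: blocked at chain node Treatment ∈ conditioning set.
  P2: blocked at collider PriorTherapy (neither it nor any descendant is in the conditioning set).
  P3: blocked at fork node Treatment ∈ conditioning set.
  P4: blocked at fork node Comorbidity ∈ conditioning set.
{Comorbidity, Treatment} contains no descendant of Biomarker and blocks every backdoor path.
Every element of {Comorbidity, Treatment} is needed (dropping Comorbidity leaves P4 open; dropping Treatment leaves P1 open), so no proper subset is valid.
Among all size-2 subsets of the eligible variables, only {Comorbidity, Treatment} blocks every backdoor path, so it is the unique smallest valid adjustment set.

{Comorbidity, Treatment}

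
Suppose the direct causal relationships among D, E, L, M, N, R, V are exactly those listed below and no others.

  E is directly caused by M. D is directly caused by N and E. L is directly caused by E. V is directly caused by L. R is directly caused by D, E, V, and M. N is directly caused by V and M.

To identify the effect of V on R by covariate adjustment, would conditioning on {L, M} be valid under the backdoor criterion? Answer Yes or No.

Backdoor paths from V to R (paths whose first edge points into V):
  P1: V <- L <- E <- M -> N -> D -> R
  P2: V <- L <- E <- M -> R
  P3: V <- L <- E -> D <- N <- M -> R
  P4: V <- L <- E -> D -> R
  P5: V <- L <- E -> R
Condition 1 (no descendant of V in the set): holds — descendants of V are {D, N, R}; none are in {L, M}.
Condition 2 (every backdoor path blocked by {L, M}):
  P1: blocked at chain node L ∈ conditioning set.
  P2: blocked at chain node L ∈ conditioning set.
  P3: blocked at chain node L ∈ conditioning set.
  P4: blocked at chain node L ∈ conditioning set.
  P5: blocked at chain node L ∈ conditioning set.
{L, M} satisfies the backdoor criterion.

Yes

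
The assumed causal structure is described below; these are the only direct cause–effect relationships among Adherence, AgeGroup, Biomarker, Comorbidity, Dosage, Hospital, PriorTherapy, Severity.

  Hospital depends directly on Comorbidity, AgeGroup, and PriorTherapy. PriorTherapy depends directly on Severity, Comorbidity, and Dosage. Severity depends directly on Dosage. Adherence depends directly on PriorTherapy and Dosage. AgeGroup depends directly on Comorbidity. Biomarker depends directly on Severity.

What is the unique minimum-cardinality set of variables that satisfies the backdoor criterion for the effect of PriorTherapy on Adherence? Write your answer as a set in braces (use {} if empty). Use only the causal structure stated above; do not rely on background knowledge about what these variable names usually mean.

{Dosage}

Variables eligible for adjustment (non-descendants of PriorTherapy, excluding PriorTherapy and Adherence): {AgeGroup, Biomarker, Comorbidity, Dosage, Severity}.
Backdoor paths from PriorTherapy to Adherence:
  P1: PriorTherapy <- Dosage -> Adherence
  P2: PriorTherapy <- Severity <- Dosage -> Adherence
The empty set is not sufficient: P1 (PriorTherapy <- Dosage -> Adherence) has no collider blocking it and no conditioned non-collider, so it is open.
Try {Dosage}:
  P1: blocked at fork node Dosage ∈ conditioning set.
  P2: blocked at fork node Dosage ∈ conditioning set.
{Dosage} contains no descendant of PriorTherapy and blocks every backdoor path.
No other singleton works — e.g. {Comorbidity} leaves P1 open — so {Dosage} is the unique smallest valid adjustment set.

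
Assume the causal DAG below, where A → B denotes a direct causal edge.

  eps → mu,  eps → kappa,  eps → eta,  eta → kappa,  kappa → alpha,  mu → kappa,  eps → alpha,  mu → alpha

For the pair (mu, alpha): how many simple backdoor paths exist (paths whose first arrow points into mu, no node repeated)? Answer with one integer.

3

A backdoor path from mu to alpha is any simple undirected path whose first edge points into mu (i.e. leaves mu via a parent).
Parents of mu: {eps}.
Enumerating:
  P1: mu <- eps -> eta -> kappa -> alpha
  P2: mu <- eps -> kappa -> alpha
  P3: mu <- eps -> alpha
That exhausts the simple backdoor paths. Count: 3.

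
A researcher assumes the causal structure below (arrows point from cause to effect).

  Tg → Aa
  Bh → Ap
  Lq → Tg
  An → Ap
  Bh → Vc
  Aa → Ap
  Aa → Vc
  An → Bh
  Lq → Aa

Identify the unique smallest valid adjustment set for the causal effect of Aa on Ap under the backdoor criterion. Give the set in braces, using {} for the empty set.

{}

Variables eligible for adjustment (non-descendants of Aa, excluding Aa and Ap): {An, Bh, Lq, Tg}.
Backdoor paths from Aa to Ap:
  (none)
With no backdoor paths the empty set already satisfies the criterion, and it is trivially minimal.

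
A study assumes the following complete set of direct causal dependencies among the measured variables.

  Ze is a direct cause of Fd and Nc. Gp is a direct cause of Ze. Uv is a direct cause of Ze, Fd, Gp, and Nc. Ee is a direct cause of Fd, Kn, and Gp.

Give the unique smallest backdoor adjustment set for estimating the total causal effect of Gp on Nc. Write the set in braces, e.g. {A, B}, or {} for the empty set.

Variables eligible for adjustment (non-descendants of Gp, excluding Gp and Nc): {Ee, Kn, Uv}.
Backdoor paths from Gp to Nc:
  P1: Gp <- Ee -> Fd <- Uv -> Ze -> Nc
  P2: Gp <- Ee -> Fd <- Uv -> Nc
  P3: Gp <- Ee -> Fd <- Ze <- Uv -> Nc
  P4: Gp <- Ee -> Fd <- Ze -> Nc
  P5: Gp <- Uv -> Ze -> Nc
  P6: Gp <- Uv -> Nc
  P7: Gp <- Uv -> Fd <- Ze -> Nc
The empty set is not sufficient: P5 (Gp <- Uv -> Ze -> Nc) has no collider blocking it and no conditioned non-collider, so it is open.
Try {Uv}:
  P1: blocked at collider Fd (neither it nor any descendant is in the conditioning set).
  P2: blocked at collider Fd (neither it nor any descendant is in the conditioning set).
  P3: blocked at collider Fd (neither it nor any descendant is in the conditioning set).
  P4: blocked at collider Fd (neither it nor any descendant is in the conditioning set).
  P5: blocked at fork node Uv ∈ conditioning set.
  P6: blocked at fork node Uv ∈ conditioning set.
  P7: blocked at fork node Uv ∈ conditioning set.
{Uv} contains no descendant of Gp and blocks every backdoor path.
No other singleton works — e.g. {Ee} leaves P5 open — so {Uv} is the unique smallest valid adjustment set.

{Uv}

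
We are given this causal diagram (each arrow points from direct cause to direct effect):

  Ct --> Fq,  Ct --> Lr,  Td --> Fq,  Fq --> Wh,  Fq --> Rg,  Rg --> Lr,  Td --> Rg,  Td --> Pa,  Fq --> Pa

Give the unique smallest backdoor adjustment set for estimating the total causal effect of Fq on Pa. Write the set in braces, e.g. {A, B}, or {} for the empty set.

{Td}

Variables eligible for adjustment (non-descendants of Fq, excluding Fq and Pa): {Ct, Td}.
Backdoor paths from Fq to Pa:
  P1: Fq <- Ct -> Lr <- Rg <- Td -> Pa
  P2: Fq <- Td -> Pa
The empty set is not sufficient: P2 (Fq <- Td -> Pa) has no collider blocking it and no conditioned non-collider, so it is open.
Try {Td}:
  P1: blocked at collider Lr (neither it nor any descendant is in the conditioning set).
  P2: blocked at fork node Td ∈ conditioning set.
{Td} contains no descendant of Fq and blocks every backdoor path.
No other singleton works — e.g. {Ct} leaves P2 open — so {Td} is the unique smallest valid adjustment set.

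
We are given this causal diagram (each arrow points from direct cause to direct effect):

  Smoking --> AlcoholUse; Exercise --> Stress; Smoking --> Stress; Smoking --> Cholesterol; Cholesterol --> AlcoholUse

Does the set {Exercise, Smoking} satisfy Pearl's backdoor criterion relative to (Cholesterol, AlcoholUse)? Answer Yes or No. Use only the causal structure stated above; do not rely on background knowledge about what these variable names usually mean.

Backdoor paths from Cholesterol to AlcoholUse (paths whose first edge points into Cholesterol):
  P1: Cholesterol <- Smoking -> AlcoholUse
Condition 1 (no descendant of Cholesterol in the set): holds — descendants of Cholesterol are {AlcoholUse}; none are in {Exercise, Smoking}.
Condition 2 (every backdoor path blocked by {Exercise, Smoking}):
  P1: blocked at fork node Smoking ∈ conditioning set.
{Exercise, Smoking} satisfies the backdoor criterion.

Yes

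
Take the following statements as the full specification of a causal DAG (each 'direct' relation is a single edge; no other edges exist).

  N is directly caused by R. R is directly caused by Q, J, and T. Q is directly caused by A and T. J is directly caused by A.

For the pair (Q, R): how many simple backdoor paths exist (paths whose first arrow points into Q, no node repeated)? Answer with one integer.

A backdoor path from Q to R is any simple undirected path whose first edge points into Q (i.e. leaves Q via a parent).
Parents of Q: {A, T}.
Enumerating:
  P1: Q <- T -> R
  P2: Q <- A -> J -> R
That exhausts the simple backdoor paths. Count: 2.

2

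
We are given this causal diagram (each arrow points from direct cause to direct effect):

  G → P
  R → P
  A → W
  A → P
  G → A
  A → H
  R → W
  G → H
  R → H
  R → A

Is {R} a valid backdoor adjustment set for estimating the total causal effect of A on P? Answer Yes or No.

No

Backdoor paths from A to P (paths whose first edge points into A):
  P1: A <- R -> H <- G -> P
  P2: A <- R -> P
  P3: A <- G -> H <- R -> P
  P4: A <- G -> P
Condition 1 (no descendant of A in the set): holds — descendants of A are {H, P, W}; none are in {R}.
Condition 2 (every backdoor path blocked by {R}):
  P1: blocked at fork node R ∈ conditioning set.
  P2: blocked at fork node R ∈ conditioning set.
  P3: blocked at collider H (neither it nor any descendant is in the conditioning set).
  P4: open — no interior node is in the conditioning set.
{R} does not satisfy the backdoor criterion.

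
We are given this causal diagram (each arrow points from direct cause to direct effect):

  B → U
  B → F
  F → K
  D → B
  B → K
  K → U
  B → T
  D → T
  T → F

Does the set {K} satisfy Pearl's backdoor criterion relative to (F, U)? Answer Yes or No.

No

Backdoor paths from F to U (paths whose first edge points into F):
  P1: F <- B -> K -> U
  P2: F <- B -> U
  P3: F <- T <- D -> B -> K -> U
  P4: F <- T <- D -> B -> U
  P5: F <- T <- B -> K -> U
  P6: F <- T <- B -> U
Condition 1 (no descendant of F in the set): FAILS — K is a descendant of F.
Condition 2 (every backdoor path blocked by {K}):
  P1: blocked at chain node K ∈ conditioning set.
  P2: open — no interior node is in the conditioning set.
  P3: blocked at chain node K ∈ conditioning set.
  P4: open — no interior node is in the conditioning set.
  P5: blocked at chain node K ∈ conditioning set.
  P6: open — no interior node is in the conditioning set.
{K} does not satisfy the backdoor criterion.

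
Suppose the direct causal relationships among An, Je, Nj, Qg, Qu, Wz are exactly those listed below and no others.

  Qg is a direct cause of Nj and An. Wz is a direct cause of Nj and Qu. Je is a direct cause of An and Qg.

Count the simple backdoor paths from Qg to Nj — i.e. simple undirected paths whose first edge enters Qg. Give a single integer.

A backdoor path from Qg to Nj is any simple undirected path whose first edge points into Qg (i.e. leaves Qg via a parent).
Parents of Qg: {Je}.
No simple path from any parent of Qg reaches Nj without revisiting Qg, so there are no backdoor paths.

0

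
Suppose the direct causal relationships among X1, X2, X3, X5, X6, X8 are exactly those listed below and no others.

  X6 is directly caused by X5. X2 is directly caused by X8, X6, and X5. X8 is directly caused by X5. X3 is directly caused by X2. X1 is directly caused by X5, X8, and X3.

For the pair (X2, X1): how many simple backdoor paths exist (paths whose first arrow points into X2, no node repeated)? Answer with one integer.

6

A backdoor path from X2 to X1 is any simple undirected path whose first edge points into X2 (i.e. leaves X2 via a parent).
Parents of X2: {X5, X6, X8}.
Enumerating:
  P1: X2 <- X5 -> X8 -> X1
  P2: X2 <- X5 -> X1
  P3: X2 <- X8 <- X5 -> X1
  P4: X2 <- X8 -> X1
  P5: X2 <- X6 <- X5 -> X8 -> X1
  P6: X2 <- X6 <- X5 -> X1
That exhausts the simple backdoor paths. Count: 6.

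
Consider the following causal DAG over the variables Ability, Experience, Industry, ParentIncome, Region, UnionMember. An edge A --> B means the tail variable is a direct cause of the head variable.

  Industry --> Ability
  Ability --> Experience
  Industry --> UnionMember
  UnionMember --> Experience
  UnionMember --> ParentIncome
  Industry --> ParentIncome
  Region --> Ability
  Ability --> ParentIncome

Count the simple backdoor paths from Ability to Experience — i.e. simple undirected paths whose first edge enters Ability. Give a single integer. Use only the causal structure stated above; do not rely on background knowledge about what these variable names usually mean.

A backdoor path from Ability to Experience is any simple undirected path whose first edge points into Ability (i.e. leaves Ability via a parent).
Parents of Ability: {Industry, Region}.
Enumerating:
  P1: Ability <- Industry -> UnionMember -> Experience
  P2: Ability <- Industry -> ParentIncome <- UnionMember -> Experience
That exhausts the simple backdoor paths. Count: 2.

2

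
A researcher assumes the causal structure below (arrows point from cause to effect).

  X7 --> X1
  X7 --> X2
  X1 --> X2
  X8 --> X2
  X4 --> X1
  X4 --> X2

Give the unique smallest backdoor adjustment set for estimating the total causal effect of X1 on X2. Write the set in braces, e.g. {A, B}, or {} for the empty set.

{X4, X7}

Variables eligible for adjustment (non-descendants of X1, excluding X1 and X2): {X4, X7, X8}.
Backdoor paths from X1 to X2:
  P1: X1 <- X7 -> X2
  P2: X1 <- X4 -> X2
The empty set is not sufficient: P1 (X1 <- X7 -> X2) has no collider blocking it and no conditioned non-collider, so it is open.
Try {X4, X7}:
  P1: blocked at fork node X7 ∈ conditioning set.
  P2: blocked at fork node X4 ∈ conditioning set.
{X4, X7} contains no descendant of X1 and blocks every backdoor path.
Every element of {X4, X7} is needed (dropping X4 leaves P2 open; dropping X7 leaves P1 open), so no proper subset is valid.
Among all size-2 subsets of the eligible variables, only {X4, X7} blocks every backdoor path, so it is the unique smallest valid adjustment set.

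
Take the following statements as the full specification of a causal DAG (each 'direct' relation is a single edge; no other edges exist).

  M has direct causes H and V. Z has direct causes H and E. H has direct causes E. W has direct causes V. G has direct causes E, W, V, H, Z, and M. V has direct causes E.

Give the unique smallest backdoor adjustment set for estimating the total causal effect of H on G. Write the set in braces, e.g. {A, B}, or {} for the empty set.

{E}

Variables eligible for adjustment (non-descendants of H, excluding H and G): {E, V, W}.
Backdoor paths from H to G:
  P1: H <- E -> V -> W -> G
  P2: H <- E -> V -> M -> G
  P3: H <- E -> V -> G
  P4: H <- E -> Z -> G
  P5: H <- E -> G
The empty set is not sufficient: P1 (H <- E -> V -> W -> G) has no collider blocking it and no conditioned non-collider, so it is open.
Try {E}:
  P1: blocked at fork node E ∈ conditioning set.
  P2: blocked at fork node E ∈ conditioning set.
  P3: blocked at fork node E ∈ conditioning set.
  P4: blocked at fork node E ∈ conditioning set.
  P5: blocked at fork node E ∈ conditioning set.
{E} contains no descendant of H and blocks every backdoor path.
No other singleton works — e.g. {V} leaves P4 open — so {E} is the unique smallest valid adjustment set.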